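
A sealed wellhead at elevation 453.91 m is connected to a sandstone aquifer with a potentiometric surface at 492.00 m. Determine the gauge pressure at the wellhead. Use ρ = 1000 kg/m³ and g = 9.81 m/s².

Head above the cap: Δh = 492.00 − 453.91 = 38.09 m.
P = ρgΔh = 1000 × 9.81 × 38.09 = 373663 Pa ≈ 374 kPa.

P ≈ 374 kPa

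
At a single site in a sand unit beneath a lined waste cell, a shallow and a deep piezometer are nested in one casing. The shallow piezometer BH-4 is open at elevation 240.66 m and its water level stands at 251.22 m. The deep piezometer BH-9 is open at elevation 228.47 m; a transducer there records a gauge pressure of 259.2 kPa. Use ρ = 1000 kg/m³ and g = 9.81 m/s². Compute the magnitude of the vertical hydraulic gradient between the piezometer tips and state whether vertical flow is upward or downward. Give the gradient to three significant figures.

|i_v| ≈ 0.301; vertical flow is upward

Total head at BH-4: h = 251.22 m (water level in the standpipe).
Pressure head at BH-9: ψ = P/(ρg) = 259.2×1000 / (1000 × 9.81) = 26.42 m.
Total head at BH-9: h = z + ψ = 228.47 + 26.42 = 254.89 m.
Δh = h(BH-4) − h(BH-9) = 251.22 − 254.89 = -3.67 m.
Vertical separation Δz = 240.66 − 228.47 = 12.19 m.
|i_v| = |Δh| / Δz = 3.67 / 12.19 = 0.301.
Head is higher in the deep piezometer, so vertical flow is upward (discharge condition).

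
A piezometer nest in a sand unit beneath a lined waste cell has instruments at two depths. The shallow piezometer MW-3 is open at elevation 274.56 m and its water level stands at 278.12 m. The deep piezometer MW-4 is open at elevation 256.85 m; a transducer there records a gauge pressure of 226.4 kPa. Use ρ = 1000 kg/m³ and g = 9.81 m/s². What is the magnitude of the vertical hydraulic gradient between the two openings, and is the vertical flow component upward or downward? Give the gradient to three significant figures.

Total head at MW-3: h = 278.12 m (water level in the standpipe).
Pressure head at MW-4: ψ = P/(ρg) = 226.4×1000 / (1000 × 9.81) = 23.08 m.
Total head at MW-4: h = z + ψ = 256.85 + 23.08 = 279.93 m.
Δh = h(MW-3) − h(MW-4) = 278.12 − 279.93 = -1.81 m.
Vertical separation Δz = 274.56 − 256.85 = 17.71 m.
|i_v| = |Δh| / Δz = 1.81 / 17.71 = 0.102.
Head is higher in the deep piezometer, so vertical flow is upward (discharge condition).

|i_v| ≈ 0.102; vertical flow is upward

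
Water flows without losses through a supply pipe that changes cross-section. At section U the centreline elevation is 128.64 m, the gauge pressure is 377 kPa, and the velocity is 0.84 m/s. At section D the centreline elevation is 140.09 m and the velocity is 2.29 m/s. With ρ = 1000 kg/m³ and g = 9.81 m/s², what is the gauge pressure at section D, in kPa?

P₂ ≈ 262 kPa

Pressure head at U: ψ₁ = P₁/(ρg) = 377×1000 / (1000 × 9.81) = 38.43 m.
Velocity heads: v₁²/2g = 0.84²/19.62 = 0.036 m; v₂²/2g = 2.29²/19.62 = 0.267 m.
Total head H = z₁ + ψ₁ + v₁²/2g = 128.64 + 38.43 + 0.036 = 167.11 m.
ψ₂ = H − z₂ − v₂²/2g = 167.11 − 140.09 − 0.267 = 26.75 m.
P₂ = ρgψ₂ = 1000 × 9.81 × 26.75 ≈ 262 kPa.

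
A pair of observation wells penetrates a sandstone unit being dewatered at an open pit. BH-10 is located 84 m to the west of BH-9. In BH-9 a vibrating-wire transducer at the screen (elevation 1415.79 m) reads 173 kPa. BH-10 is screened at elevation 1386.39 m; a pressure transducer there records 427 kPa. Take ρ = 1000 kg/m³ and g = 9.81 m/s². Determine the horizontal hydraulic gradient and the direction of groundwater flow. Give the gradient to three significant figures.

i ≈ 0.0418; groundwater flows toward the west

Pressure head at BH-9: ψ = P/(ρg) = 173×1000 / (1000 × 9.81) = 17.64 m.
Total head at BH-9: h = z + ψ = 1415.79 + 17.64 = 1433.43 m.
Pressure head at BH-10: ψ = P/(ρg) = 427×1000 / (1000 × 9.81) = 43.53 m.
Total head at BH-10: h = z + ψ = 1386.39 + 43.53 = 1429.92 m.
Head difference: h(BH-9) − h(BH-10) = 1433.43 − 1429.92 = 3.51 m.
Hydraulic gradient: i = |Δh| / L = 3.51 / 84 = 0.0418.
Flow is from higher to lower head: from BH-9 toward BH-10, i.e. toward the west.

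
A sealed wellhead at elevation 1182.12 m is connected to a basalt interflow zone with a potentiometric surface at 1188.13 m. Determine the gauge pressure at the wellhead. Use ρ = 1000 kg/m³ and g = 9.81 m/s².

Head above the cap: Δh = 1188.13 − 1182.12 = 6.01 m.
P = ρgΔh = 1000 × 9.81 × 6.01 = 58958 Pa ≈ 59.0 kPa.

P ≈ 59.0 kPa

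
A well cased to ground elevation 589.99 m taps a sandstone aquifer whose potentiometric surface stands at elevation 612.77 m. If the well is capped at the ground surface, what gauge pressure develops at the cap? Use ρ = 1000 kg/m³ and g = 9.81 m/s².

Head above the cap: Δh = 612.77 − 589.99 = 22.78 m.
P = ρgΔh = 1000 × 9.81 × 22.78 = 223472 Pa ≈ 223 kPa.

P ≈ 223 kPa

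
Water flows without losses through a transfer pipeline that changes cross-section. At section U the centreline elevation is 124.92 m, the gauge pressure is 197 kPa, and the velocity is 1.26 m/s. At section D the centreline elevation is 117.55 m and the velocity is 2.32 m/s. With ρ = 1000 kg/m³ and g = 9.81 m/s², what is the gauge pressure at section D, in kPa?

Pressure head at U: ψ₁ = P₁/(ρg) = 197×1000 / (1000 × 9.81) = 20.08 m.
Velocity heads: v₁²/2g = 1.26²/19.62 = 0.081 m; v₂²/2g = 2.32²/19.62 = 0.274 m.
Total head H = z₁ + ψ₁ + v₁²/2g = 124.92 + 20.08 + 0.081 = 145.08 m.
ψ₂ = H − z₂ − v₂²/2g = 145.08 − 117.55 − 0.274 = 27.26 m.
P₂ = ρgψ₂ = 1000 × 9.81 × 27.26 ≈ 267 kPa.

P₂ ≈ 267 kPa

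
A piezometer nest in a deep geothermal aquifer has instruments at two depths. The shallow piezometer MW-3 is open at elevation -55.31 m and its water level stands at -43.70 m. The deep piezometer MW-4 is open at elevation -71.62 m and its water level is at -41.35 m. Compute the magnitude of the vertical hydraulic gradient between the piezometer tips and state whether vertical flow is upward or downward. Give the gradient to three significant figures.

Total head at MW-3: h = -43.70 m (water level in the standpipe).
Total head at MW-4: h = -41.35 m.
Δh = h(MW-3) − h(MW-4) = -43.70 − (-41.35) = -2.35 m.
Vertical separation Δz = -55.31 − (-71.62) = 16.31 m.
|i_v| = |Δh| / Δz = 2.35 / 16.31 = 0.144.
Head is higher in the deep piezometer, so vertical flow is upward (discharge condition).

|i_v| ≈ 0.144; vertical flow is upward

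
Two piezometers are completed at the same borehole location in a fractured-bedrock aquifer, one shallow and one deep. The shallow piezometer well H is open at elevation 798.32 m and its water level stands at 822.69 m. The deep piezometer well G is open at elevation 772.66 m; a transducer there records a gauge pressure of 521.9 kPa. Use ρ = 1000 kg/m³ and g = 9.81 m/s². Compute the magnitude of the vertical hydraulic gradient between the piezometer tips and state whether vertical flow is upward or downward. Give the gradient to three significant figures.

Total head at well H: h = 822.69 m (water level in the standpipe).
Pressure head at well G: ψ = P/(ρg) = 521.9×1000 / (1000 × 9.81) = 53.20 m.
Total head at well G: h = z + ψ = 772.66 + 53.20 = 825.86 m.
Δh = h(well H) − h(well G) = 822.69 − 825.86 = -3.17 m.
Vertical separation Δz = 798.32 − 772.66 = 25.66 m.
|i_v| = |Δh| / Δz = 3.17 / 25.66 = 0.124.
Head is higher in the deep piezometer, so vertical flow is upward (discharge condition).

|i_v| ≈ 0.124; vertical flow is upward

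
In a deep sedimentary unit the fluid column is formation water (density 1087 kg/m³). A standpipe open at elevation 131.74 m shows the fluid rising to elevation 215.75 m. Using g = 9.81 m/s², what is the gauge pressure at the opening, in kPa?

P ≈ 896 kPa

Pressure head ψ = h − z = 215.75 − 131.74 = 84.01 m.
P = ρgψ = 1087 × 9.81 × 84.01 = 895838 Pa ≈ 896 kPa.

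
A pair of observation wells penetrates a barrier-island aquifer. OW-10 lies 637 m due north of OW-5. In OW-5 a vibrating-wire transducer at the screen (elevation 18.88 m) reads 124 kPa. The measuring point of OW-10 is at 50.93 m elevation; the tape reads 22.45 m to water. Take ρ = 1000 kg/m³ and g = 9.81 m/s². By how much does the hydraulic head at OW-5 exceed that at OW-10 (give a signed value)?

Pressure head at OW-5: ψ = P/(ρg) = 124×1000 / (1000 × 9.81) = 12.64 m.
Total head at OW-5: h = z + ψ = 18.88 + 12.64 = 31.52 m.
Total head at OW-10: h = 50.93 − 22.45 = 28.48 m.
Head difference: h(OW-5) − h(OW-10) = 31.52 − 28.48 = 3.04 m.

Δh ≈ 3.04 m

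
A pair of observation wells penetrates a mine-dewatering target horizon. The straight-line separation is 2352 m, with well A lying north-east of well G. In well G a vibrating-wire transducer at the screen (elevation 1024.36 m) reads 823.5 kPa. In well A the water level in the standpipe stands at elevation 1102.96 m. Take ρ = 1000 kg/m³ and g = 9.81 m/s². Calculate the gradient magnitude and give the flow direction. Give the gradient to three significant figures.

Pressure head at well G: ψ = P/(ρg) = 823.5×1000 / (1000 × 9.81) = 83.94 m.
Total head at well G: h = z + ψ = 1024.36 + 83.94 = 1108.30 m.
Total head at well A: h = 1102.96 m (water level in the piezometer is the total head).
Head difference: h(well G) − h(well A) = 1108.30 − 1102.96 = 5.34 m.
Hydraulic gradient: i = |Δh| / L = 5.34 / 2352 = 0.00227.
Flow is from higher to lower head: from well G toward well A, i.e. toward the north-east.

i ≈ 0.00227; groundwater flows toward the north-east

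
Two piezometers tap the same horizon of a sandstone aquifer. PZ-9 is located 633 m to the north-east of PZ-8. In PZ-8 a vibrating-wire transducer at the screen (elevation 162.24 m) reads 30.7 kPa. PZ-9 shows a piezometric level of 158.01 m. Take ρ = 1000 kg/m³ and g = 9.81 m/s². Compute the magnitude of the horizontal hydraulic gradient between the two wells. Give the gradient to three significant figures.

i ≈ 0.0116

Pressure head at PZ-8: ψ = P/(ρg) = 30.7×1000 / (1000 × 9.81) = 3.13 m.
Total head at PZ-8: h = z + ψ = 162.24 + 3.13 = 165.37 m.
Total head at PZ-9: h = 158.01 m (water level in the piezometer is the total head).
Head difference: h(PZ-8) − h(PZ-9) = 165.37 − 158.01 = 7.36 m.
Hydraulic gradient: i = |Δh| / L = 7.36 / 633 = 0.0116.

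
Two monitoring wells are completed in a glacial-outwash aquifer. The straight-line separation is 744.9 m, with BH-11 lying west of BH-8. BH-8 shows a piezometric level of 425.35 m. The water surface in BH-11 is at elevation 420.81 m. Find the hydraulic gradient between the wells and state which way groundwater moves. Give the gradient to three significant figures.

i ≈ 0.00609; groundwater flows toward the west

Total head at BH-8: h = 425.35 m (water level in the piezometer is the total head).
Total head at BH-11: h = 420.81 m (water level in the piezometer is the total head).
Head difference: h(BH-8) − h(BH-11) = 425.35 − 420.81 = 4.54 m.
Hydraulic gradient: i = |Δh| / L = 4.54 / 744.9 = 0.00609.
Flow is from higher to lower head: from BH-8 toward BH-11, i.e. toward the west.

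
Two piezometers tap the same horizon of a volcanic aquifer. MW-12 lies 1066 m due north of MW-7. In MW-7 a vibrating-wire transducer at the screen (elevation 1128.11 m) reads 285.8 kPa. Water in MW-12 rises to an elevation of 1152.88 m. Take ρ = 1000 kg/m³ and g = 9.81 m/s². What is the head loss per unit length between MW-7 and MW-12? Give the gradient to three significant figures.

Pressure head at MW-7: ψ = P/(ρg) = 285.8×1000 / (1000 × 9.81) = 29.13 m.
Total head at MW-7: h = z + ψ = 1128.11 + 29.13 = 1157.24 m.
Total head at MW-12: h = 1152.88 m (water level in the piezometer is the total head).
Head difference: h(MW-7) − h(MW-12) = 1157.24 − 1152.88 = 4.36 m.
Hydraulic gradient: i = |Δh| / L = 4.36 / 1066 = 0.00409.

i ≈ 0.00409 m/m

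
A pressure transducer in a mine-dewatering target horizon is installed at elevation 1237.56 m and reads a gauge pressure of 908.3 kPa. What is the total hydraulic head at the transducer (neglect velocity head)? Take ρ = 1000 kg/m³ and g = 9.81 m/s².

ψ = P/(ρg) = 908.3×1000 / (1000 × 9.81) = 92.59 m.
h = z + ψ = 1237.56 + 92.59 = 1330.15 m.

h ≈ 1330.15 m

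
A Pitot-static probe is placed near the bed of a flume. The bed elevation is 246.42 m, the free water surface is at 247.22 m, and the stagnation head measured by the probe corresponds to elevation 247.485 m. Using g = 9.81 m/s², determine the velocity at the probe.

Near the bed, under hydrostatic conditions, the piezometric head (z + ψ) equals the free-surface elevation, 247.22 m.
Velocity head = total − piezometric = 247.485 − 247.22 = 0.265 m.
v = √(2g·h_v) = √(2 × 9.81 × 0.265) = 2.28 m/s.

v ≈ 2.28 m/s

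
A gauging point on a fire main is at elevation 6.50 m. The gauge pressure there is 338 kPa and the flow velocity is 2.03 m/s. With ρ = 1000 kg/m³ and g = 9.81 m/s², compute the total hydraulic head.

Pressure head ψ = P/(ρg) = 338×1000 / (1000 × 9.81) = 34.45 m.
Velocity head = v²/(2g) = 2.03² / (2 × 9.81) = 0.210 m.
h = z + ψ + v²/(2g) = 6.50 + 34.45 + 0.210 = 41.16 m.

h ≈ 41.16 m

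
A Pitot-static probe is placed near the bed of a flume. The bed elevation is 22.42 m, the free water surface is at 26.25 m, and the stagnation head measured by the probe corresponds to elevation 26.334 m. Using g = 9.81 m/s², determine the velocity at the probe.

Near the bed, under hydrostatic conditions, the piezometric head (z + ψ) equals the free-surface elevation, 26.25 m.
Velocity head = total − piezometric = 26.334 − 26.25 = 0.084 m.
v = √(2g·h_v) = √(2 × 9.81 × 0.084) = 1.28 m/s.

v ≈ 1.28 m/s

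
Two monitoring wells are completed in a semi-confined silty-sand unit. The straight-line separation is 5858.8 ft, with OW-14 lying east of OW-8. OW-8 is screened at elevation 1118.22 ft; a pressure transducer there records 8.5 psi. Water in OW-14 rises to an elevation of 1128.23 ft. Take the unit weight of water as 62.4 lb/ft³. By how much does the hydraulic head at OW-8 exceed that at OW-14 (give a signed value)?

Δh ≈ 9.61 ft

Pressure head at OW-8: ψ = 144·P/γ = 144 × 8.5 / 62.4 = 19.62 ft.
Total head at OW-8: h = z + ψ = 1118.22 + 19.62 = 1137.84 ft.
Total head at OW-14: h = 1128.23 ft (water level in the piezometer is the total head).
Head difference: h(OW-8) − h(OW-14) = 1137.84 − 1128.23 = 9.61 ft.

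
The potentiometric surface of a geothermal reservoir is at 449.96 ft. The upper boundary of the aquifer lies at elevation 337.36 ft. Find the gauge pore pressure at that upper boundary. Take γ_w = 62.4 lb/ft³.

P ≈ 48.8 psi

Pressure head at the aquifer top: ψ = h − z = 449.96 − 337.36 = 112.60 ft.
P = γψ/144 = 62.4 × 112.60 / 144 = 48.8 psi.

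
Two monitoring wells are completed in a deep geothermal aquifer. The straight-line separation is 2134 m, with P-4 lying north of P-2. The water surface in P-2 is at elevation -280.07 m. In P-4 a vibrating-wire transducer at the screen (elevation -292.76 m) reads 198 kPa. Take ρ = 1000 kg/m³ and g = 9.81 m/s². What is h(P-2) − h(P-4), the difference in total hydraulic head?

Δh ≈ -7.49 m

Total head at P-2: h = -280.07 m (water level in the piezometer is the total head).
Pressure head at P-4: ψ = P/(ρg) = 198×1000 / (1000 × 9.81) = 20.18 m.
Total head at P-4: h = z + ψ = -292.76 + 20.18 = -272.58 m.
Head difference: h(P-2) − h(P-4) = -280.07 − (-272.58) = -7.49 m.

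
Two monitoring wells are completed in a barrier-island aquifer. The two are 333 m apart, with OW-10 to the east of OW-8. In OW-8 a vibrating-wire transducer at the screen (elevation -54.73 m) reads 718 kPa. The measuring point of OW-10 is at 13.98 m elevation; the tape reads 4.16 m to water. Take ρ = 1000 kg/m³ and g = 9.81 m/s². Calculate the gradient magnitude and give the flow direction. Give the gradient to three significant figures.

Pressure head at OW-8: ψ = P/(ρg) = 718×1000 / (1000 × 9.81) = 73.19 m.
Total head at OW-8: h = z + ψ = -54.73 + 73.19 = 18.46 m.
Total head at OW-10: h = 13.98 − 4.16 = 9.82 m.
Head difference: h(OW-8) − h(OW-10) = 18.46 − 9.82 = 8.64 m.
Hydraulic gradient: i = |Δh| / L = 8.64 / 333 = 0.0259.
Flow is from higher to lower head: from OW-8 toward OW-10, i.e. toward the east.

i ≈ 0.0259; groundwater flows toward the east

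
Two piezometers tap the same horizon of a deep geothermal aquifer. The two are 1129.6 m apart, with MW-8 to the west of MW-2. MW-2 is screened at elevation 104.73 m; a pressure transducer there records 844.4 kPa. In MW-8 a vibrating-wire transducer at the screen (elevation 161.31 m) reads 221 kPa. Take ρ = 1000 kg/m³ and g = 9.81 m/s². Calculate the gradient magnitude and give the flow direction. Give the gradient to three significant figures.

i ≈ 0.00617; groundwater flows toward the west

Pressure head at MW-2: ψ = P/(ρg) = 844.4×1000 / (1000 × 9.81) = 86.08 m.
Total head at MW-2: h = z + ψ = 104.73 + 86.08 = 190.81 m.
Pressure head at MW-8: ψ = P/(ρg) = 221×1000 / (1000 × 9.81) = 22.53 m.
Total head at MW-8: h = z + ψ = 161.31 + 22.53 = 183.84 m.
Head difference: h(MW-2) − h(MW-8) = 190.81 − 183.84 = 6.97 m.
Hydraulic gradient: i = |Δh| / L = 6.97 / 1129.6 = 0.00617.
Flow is from higher to lower head: from MW-2 toward MW-8, i.e. toward the west.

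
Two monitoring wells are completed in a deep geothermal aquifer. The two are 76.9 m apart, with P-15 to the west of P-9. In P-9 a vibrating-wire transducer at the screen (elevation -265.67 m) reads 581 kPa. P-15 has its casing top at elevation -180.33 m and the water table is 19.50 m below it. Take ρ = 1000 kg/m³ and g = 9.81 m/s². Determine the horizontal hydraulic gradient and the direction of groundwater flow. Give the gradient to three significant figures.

i ≈ 0.0860; groundwater flows toward the east

Pressure head at P-9: ψ = P/(ρg) = 581×1000 / (1000 × 9.81) = 59.23 m.
Total head at P-9: h = z + ψ = -265.67 + 59.23 = -206.44 m.
Total head at P-15: h = -180.33 − 19.50 = -199.83 m.
Head difference: h(P-9) − h(P-15) = -206.44 − (-199.83) = -6.61 m.
Hydraulic gradient: i = |Δh| / L = 6.61 / 76.9 = 0.0860.
Flow is from higher to lower head: from P-15 toward P-9, i.e. toward the east.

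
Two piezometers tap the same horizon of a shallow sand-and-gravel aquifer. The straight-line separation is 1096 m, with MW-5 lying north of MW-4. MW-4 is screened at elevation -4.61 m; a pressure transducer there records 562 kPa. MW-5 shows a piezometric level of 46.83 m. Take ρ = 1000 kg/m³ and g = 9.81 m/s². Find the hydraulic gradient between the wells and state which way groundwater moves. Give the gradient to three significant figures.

i ≈ 0.00534; groundwater flows toward the north

Pressure head at MW-4: ψ = P/(ρg) = 562×1000 / (1000 × 9.81) = 57.29 m.
Total head at MW-4: h = z + ψ = -4.61 + 57.29 = 52.68 m.
Total head at MW-5: h = 46.83 m (water level in the piezometer is the total head).
Head difference: h(MW-4) − h(MW-5) = 52.68 − 46.83 = 5.85 m.
Hydraulic gradient: i = |Δh| / L = 5.85 / 1096 = 0.00534.
Flow is from higher to lower head: from MW-4 toward MW-5, i.e. toward the north.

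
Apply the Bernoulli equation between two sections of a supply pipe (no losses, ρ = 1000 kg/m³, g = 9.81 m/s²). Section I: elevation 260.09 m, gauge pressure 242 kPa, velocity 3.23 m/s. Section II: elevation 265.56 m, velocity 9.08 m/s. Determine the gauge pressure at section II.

P₂ ≈ 152 kPa

Pressure head at I: ψ₁ = P₁/(ρg) = 242×1000 / (1000 × 9.81) = 24.67 m.
Velocity heads: v₁²/2g = 3.23²/19.62 = 0.532 m; v₂²/2g = 9.08²/19.62 = 4.202 m.
Total head H = z₁ + ψ₁ + v₁²/2g = 260.09 + 24.67 + 0.532 = 285.29 m.
ψ₂ = H − z₂ − v₂²/2g = 285.29 − 265.56 − 4.202 = 15.53 m.
P₂ = ρgψ₂ = 1000 × 9.81 × 15.53 ≈ 152 kPa.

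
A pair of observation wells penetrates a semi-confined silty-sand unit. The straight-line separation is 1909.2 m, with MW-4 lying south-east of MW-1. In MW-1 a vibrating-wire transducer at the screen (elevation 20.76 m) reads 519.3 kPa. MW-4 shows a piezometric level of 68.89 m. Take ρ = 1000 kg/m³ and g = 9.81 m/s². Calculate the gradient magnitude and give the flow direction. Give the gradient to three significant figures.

i ≈ 0.00252; groundwater flows toward the south-east

Pressure head at MW-1: ψ = P/(ρg) = 519.3×1000 / (1000 × 9.81) = 52.94 m.
Total head at MW-1: h = z + ψ = 20.76 + 52.94 = 73.70 m.
Total head at MW-4: h = 68.89 m (water level in the piezometer is the total head).
Head difference: h(MW-1) − h(MW-4) = 73.70 − 68.89 = 4.81 m.
Hydraulic gradient: i = |Δh| / L = 4.81 / 1909.2 = 0.00252.
Flow is from higher to lower head: from MW-1 toward MW-4, i.e. toward the south-east.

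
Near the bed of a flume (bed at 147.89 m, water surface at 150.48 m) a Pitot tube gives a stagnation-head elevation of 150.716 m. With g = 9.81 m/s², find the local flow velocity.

v ≈ 2.15 m/s

Near the bed, under hydrostatic conditions, the piezometric head (z + ψ) equals the free-surface elevation, 150.48 m.
Velocity head = total − piezometric = 150.716 − 150.48 = 0.236 m.
v = √(2g·h_v) = √(2 × 9.81 × 0.236) = 2.15 m/s.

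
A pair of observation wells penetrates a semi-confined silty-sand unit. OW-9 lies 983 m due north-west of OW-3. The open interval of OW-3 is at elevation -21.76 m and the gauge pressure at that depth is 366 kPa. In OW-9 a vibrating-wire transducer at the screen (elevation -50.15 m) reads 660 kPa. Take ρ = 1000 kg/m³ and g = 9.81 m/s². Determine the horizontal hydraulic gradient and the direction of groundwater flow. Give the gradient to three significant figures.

i ≈ 0.00161; groundwater flows toward the south-east

Pressure head at OW-3: ψ = P/(ρg) = 366×1000 / (1000 × 9.81) = 37.31 m.
Total head at OW-3: h = z + ψ = -21.76 + 37.31 = 15.55 m.
Pressure head at OW-9: ψ = P/(ρg) = 660×1000 / (1000 × 9.81) = 67.28 m.
Total head at OW-9: h = z + ψ = -50.15 + 67.28 = 17.13 m.
Head difference: h(OW-3) − h(OW-9) = 15.55 − 17.13 = -1.58 m.
Hydraulic gradient: i = |Δh| / L = 1.58 / 983 = 0.00161.
Flow is from higher to lower head: from OW-9 toward OW-3, i.e. toward the south-east.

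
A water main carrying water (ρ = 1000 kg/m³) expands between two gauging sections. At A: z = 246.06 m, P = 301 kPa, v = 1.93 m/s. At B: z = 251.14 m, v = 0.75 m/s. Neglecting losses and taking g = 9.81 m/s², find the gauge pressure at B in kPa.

Pressure head at A: ψ₁ = P₁/(ρg) = 301×1000 / (1000 × 9.81) = 30.68 m.
Velocity heads: v₁²/2g = 1.93²/19.62 = 0.190 m; v₂²/2g = 0.75²/19.62 = 0.029 m.
Total head H = z₁ + ψ₁ + v₁²/2g = 246.06 + 30.68 + 0.190 = 276.93 m.
ψ₂ = H − z₂ − v₂²/2g = 276.93 − 251.14 − 0.029 = 25.76 m.
P₂ = ρgψ₂ = 1000 × 9.81 × 25.76 ≈ 253 kPa.

P₂ ≈ 253 kPa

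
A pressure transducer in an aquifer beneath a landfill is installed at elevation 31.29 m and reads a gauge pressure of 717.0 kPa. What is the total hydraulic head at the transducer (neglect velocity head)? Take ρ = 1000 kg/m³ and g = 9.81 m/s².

ψ = P/(ρg) = 717.0×1000 / (1000 × 9.81) = 73.09 m.
h = z + ψ = 31.29 + 73.09 = 104.38 m.

h ≈ 104.38 m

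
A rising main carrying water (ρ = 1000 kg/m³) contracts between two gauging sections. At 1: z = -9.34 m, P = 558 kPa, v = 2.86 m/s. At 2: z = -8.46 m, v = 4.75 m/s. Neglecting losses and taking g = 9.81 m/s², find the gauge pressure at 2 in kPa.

Pressure head at 1: ψ₁ = P₁/(ρg) = 558×1000 / (1000 × 9.81) = 56.88 m.
Velocity heads: v₁²/2g = 2.86²/19.62 = 0.417 m; v₂²/2g = 4.75²/19.62 = 1.150 m.
Total head H = z₁ + ψ₁ + v₁²/2g = -9.34 + 56.88 + 0.417 = 47.96 m.
ψ₂ = H − z₂ − v₂²/2g = 47.96 − (-8.46) − 1.150 = 55.27 m.
P₂ = ρgψ₂ = 1000 × 9.81 × 55.27 ≈ 542 kPa.

P₂ ≈ 542 kPa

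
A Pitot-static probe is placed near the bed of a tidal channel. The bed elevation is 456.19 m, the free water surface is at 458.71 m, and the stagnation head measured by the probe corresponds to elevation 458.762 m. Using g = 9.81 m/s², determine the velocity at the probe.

Near the bed, under hydrostatic conditions, the piezometric head (z + ψ) equals the free-surface elevation, 458.71 m.
Velocity head = total − piezometric = 458.762 − 458.71 = 0.052 m.
v = √(2g·h_v) = √(2 × 9.81 × 0.052) = 1.01 m/s.

v ≈ 1.01 m/s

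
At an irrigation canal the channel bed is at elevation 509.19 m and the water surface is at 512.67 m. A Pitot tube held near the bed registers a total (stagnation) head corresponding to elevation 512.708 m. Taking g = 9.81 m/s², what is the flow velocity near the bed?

Near the bed, under hydrostatic conditions, the piezometric head (z + ψ) equals the free-surface elevation, 512.67 m.
Velocity head = total − piezometric = 512.708 − 512.67 = 0.038 m.
v = √(2g·h_v) = √(2 × 9.81 × 0.038) = 0.863 m/s.

v ≈ 0.863 m/s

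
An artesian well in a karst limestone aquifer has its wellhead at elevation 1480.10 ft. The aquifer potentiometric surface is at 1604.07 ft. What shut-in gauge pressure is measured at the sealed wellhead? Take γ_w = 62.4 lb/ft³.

P ≈ 53.7 psi

Head above the cap: Δh = 1604.07 − 1480.10 = 123.97 ft.
P = γΔh/144 = 62.4 × 123.97 / 144 = 53.7 psi.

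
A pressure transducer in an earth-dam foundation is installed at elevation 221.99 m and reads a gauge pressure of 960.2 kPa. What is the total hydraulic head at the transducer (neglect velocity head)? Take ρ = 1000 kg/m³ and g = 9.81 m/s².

ψ = P/(ρg) = 960.2×1000 / (1000 × 9.81) = 97.88 m.
h = z + ψ = 221.99 + 97.88 = 319.87 m.

h ≈ 319.87 m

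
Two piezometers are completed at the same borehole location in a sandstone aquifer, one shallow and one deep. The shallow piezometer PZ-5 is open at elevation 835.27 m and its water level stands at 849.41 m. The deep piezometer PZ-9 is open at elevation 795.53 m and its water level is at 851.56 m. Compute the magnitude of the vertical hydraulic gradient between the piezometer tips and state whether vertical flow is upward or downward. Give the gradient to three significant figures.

|i_v| ≈ 0.0541; vertical flow is upward

Total head at PZ-5: h = 849.41 m (water level in the standpipe).
Total head at PZ-9: h = 851.56 m.
Δh = h(PZ-5) − h(PZ-9) = 849.41 − 851.56 = -2.15 m.
Vertical separation Δz = 835.27 − 795.53 = 39.74 m.
|i_v| = |Δh| / Δz = 2.15 / 39.74 = 0.0541.
Head is higher in the deep piezometer, so vertical flow is upward (discharge condition).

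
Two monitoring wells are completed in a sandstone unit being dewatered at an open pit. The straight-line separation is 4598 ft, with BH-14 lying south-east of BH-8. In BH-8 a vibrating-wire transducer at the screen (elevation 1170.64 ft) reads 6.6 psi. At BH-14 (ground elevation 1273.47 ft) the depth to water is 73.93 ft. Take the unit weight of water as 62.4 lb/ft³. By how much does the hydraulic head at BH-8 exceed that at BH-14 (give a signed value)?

Pressure head at BH-8: ψ = 144·P/γ = 144 × 6.6 / 62.4 = 15.23 ft.
Total head at BH-8: h = z + ψ = 1170.64 + 15.23 = 1185.87 ft.
Total head at BH-14: h = 1273.47 − 73.93 = 1199.54 ft.
Head difference: h(BH-8) − h(BH-14) = 1185.87 − 1199.54 = -13.67 ft.

Δh ≈ -13.67 ft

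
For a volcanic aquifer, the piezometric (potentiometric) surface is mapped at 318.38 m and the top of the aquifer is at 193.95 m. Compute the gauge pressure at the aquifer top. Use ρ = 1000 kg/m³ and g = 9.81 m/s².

Pressure head at the aquifer top: ψ = h − z = 318.38 − 193.95 = 124.43 m.
P = ρgψ = 1000 × 9.81 × 124.43 = 1220658 Pa ≈ 1220 kPa.

P ≈ 1220 kPa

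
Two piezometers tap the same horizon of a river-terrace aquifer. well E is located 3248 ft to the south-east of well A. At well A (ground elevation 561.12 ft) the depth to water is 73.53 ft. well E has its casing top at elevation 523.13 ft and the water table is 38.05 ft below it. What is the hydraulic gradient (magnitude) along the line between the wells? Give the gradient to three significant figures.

Total head at well A: h = 561.12 − 73.53 = 487.59 ft.
Total head at well E: h = 523.13 − 38.05 = 485.08 ft.
Head difference: h(well A) − h(well E) = 487.59 − 485.08 = 2.51 ft.
Hydraulic gradient: i = |Δh| / L = 2.51 / 3248 = 0.000773.

i ≈ 0.000773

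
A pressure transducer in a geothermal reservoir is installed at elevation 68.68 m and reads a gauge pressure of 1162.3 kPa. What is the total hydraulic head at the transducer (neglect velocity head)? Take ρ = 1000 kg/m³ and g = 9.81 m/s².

ψ = P/(ρg) = 1162.3×1000 / (1000 × 9.81) = 118.48 m.
h = z + ψ = 68.68 + 118.48 = 187.16 m.

h ≈ 187.16 m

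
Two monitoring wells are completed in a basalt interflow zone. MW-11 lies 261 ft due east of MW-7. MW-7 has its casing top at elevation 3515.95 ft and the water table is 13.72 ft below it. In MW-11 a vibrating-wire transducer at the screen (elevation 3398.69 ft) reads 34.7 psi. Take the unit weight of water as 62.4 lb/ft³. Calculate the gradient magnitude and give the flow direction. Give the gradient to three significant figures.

i ≈ 0.0899; groundwater flows toward the east

Total head at MW-7: h = 3515.95 − 13.72 = 3502.23 ft.
Pressure head at MW-11: ψ = 144·P/γ = 144 × 34.7 / 62.4 = 80.08 ft.
Total head at MW-11: h = z + ψ = 3398.69 + 80.08 = 3478.77 ft.
Head difference: h(MW-7) − h(MW-11) = 3502.23 − 3478.77 = 23.46 ft.
Hydraulic gradient: i = |Δh| / L = 23.46 / 261 = 0.0899.
Flow is from higher to lower head: from MW-7 toward MW-11, i.e. toward the east.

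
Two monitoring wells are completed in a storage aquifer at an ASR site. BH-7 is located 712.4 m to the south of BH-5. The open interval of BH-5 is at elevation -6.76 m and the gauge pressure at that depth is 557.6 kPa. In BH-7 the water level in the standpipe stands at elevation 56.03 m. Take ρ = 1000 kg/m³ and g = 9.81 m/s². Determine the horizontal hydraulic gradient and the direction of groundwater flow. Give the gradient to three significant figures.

Pressure head at BH-5: ψ = P/(ρg) = 557.6×1000 / (1000 × 9.81) = 56.84 m.
Total head at BH-5: h = z + ψ = -6.76 + 56.84 = 50.08 m.
Total head at BH-7: h = 56.03 m (water level in the piezometer is the total head).
Head difference: h(BH-5) − h(BH-7) = 50.08 − 56.03 = -5.95 m.
Hydraulic gradient: i = |Δh| / L = 5.95 / 712.4 = 0.00835.
Flow is from higher to lower head: from BH-7 toward BH-5, i.e. toward the north.

i ≈ 0.00835; groundwater flows toward the north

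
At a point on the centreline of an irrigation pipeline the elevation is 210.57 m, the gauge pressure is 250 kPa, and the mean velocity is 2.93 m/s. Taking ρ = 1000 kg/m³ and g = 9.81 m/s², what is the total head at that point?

h ≈ 236.49 m

Pressure head ψ = P/(ρg) = 250×1000 / (1000 × 9.81) = 25.48 m.
Velocity head = v²/(2g) = 2.93² / (2 × 9.81) = 0.438 m.
h = z + ψ + v²/(2g) = 210.57 + 25.48 + 0.438 = 236.49 m.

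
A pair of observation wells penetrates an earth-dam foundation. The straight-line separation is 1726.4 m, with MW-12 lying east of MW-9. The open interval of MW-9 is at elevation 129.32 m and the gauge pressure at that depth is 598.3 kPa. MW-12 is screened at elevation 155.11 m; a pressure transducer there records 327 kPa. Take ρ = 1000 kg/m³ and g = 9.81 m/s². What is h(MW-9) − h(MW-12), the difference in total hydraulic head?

Δh ≈ 1.87 m

Pressure head at MW-9: ψ = P/(ρg) = 598.3×1000 / (1000 × 9.81) = 60.99 m.
Total head at MW-9: h = z + ψ = 129.32 + 60.99 = 190.31 m.
Pressure head at MW-12: ψ = P/(ρg) = 327×1000 / (1000 × 9.81) = 33.33 m.
Total head at MW-12: h = z + ψ = 155.11 + 33.33 = 188.44 m.
Head difference: h(MW-9) − h(MW-12) = 190.31 − 188.44 = 1.87 m.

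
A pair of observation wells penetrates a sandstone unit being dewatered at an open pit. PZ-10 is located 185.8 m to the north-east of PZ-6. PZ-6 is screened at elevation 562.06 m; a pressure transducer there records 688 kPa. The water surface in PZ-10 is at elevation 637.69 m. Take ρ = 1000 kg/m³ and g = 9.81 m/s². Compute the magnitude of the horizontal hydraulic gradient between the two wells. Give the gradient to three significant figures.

Pressure head at PZ-6: ψ = P/(ρg) = 688×1000 / (1000 × 9.81) = 70.13 m.
Total head at PZ-6: h = z + ψ = 562.06 + 70.13 = 632.19 m.
Total head at PZ-10: h = 637.69 m (water level in the piezometer is the total head).
Head difference: h(PZ-6) − h(PZ-10) = 632.19 − 637.69 = -5.50 m.
Hydraulic gradient: i = |Δh| / L = 5.50 / 185.8 = 0.0296.

i ≈ 0.0296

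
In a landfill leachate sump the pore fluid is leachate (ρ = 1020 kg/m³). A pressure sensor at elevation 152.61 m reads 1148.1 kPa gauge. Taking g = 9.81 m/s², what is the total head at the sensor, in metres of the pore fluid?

h ≈ 267.35 m

ψ = P/(ρg) = 1148.1×1000 / (1020 × 9.81) = 114.74 m.
h = z + ψ = 152.61 + 114.74 = 267.35 m.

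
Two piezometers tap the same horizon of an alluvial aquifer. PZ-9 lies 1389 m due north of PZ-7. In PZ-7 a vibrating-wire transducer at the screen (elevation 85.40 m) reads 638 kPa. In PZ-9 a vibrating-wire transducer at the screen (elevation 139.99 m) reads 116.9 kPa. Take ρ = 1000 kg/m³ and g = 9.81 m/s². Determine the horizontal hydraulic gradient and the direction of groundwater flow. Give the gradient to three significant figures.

i ≈ 0.00106; groundwater flows toward the south

Pressure head at PZ-7: ψ = P/(ρg) = 638×1000 / (1000 × 9.81) = 65.04 m.
Total head at PZ-7: h = z + ψ = 85.40 + 65.04 = 150.44 m.
Pressure head at PZ-9: ψ = P/(ρg) = 116.9×1000 / (1000 × 9.81) = 11.92 m.
Total head at PZ-9: h = z + ψ = 139.99 + 11.92 = 151.91 m.
Head difference: h(PZ-7) − h(PZ-9) = 150.44 − 151.91 = -1.47 m.
Hydraulic gradient: i = |Δh| / L = 1.47 / 1389 = 0.00106.
Flow is from higher to lower head: from PZ-9 toward PZ-7, i.e. toward the south.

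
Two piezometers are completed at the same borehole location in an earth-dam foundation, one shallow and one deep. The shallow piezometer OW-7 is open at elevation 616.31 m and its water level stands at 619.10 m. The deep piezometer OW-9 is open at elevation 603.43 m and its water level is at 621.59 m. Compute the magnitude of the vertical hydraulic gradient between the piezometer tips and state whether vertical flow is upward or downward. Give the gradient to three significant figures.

Total head at OW-7: h = 619.10 m (water level in the standpipe).
Total head at OW-9: h = 621.59 m.
Δh = h(OW-7) − h(OW-9) = 619.10 − 621.59 = -2.49 m.
Vertical separation Δz = 616.31 − 603.43 = 12.88 m.
|i_v| = |Δh| / Δz = 2.49 / 12.88 = 0.193.
Head is higher in the deep piezometer, so vertical flow is upward (discharge condition).

|i_v| ≈ 0.193; vertical flow is upward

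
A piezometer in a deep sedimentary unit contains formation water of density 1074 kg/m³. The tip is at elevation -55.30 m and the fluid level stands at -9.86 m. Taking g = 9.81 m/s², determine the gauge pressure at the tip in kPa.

P ≈ 479 kPa

Pressure head ψ = h − z = -9.86 − (-55.30) = 45.44 m.
P = ρgψ = 1074 × 9.81 × 45.44 = 478753 Pa ≈ 479 kPa.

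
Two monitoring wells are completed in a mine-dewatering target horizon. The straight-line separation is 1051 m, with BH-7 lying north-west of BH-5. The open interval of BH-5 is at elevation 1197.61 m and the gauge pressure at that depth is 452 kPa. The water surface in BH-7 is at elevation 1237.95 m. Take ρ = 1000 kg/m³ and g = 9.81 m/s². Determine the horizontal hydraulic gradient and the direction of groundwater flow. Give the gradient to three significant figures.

Pressure head at BH-5: ψ = P/(ρg) = 452×1000 / (1000 × 9.81) = 46.08 m.
Total head at BH-5: h = z + ψ = 1197.61 + 46.08 = 1243.69 m.
Total head at BH-7: h = 1237.95 m (water level in the piezometer is the total head).
Head difference: h(BH-5) − h(BH-7) = 1243.69 − 1237.95 = 5.74 m.
Hydraulic gradient: i = |Δh| / L = 5.74 / 1051 = 0.00546.
Flow is from higher to lower head: from BH-5 toward BH-7, i.e. toward the north-west.

i ≈ 0.00546; groundwater flows toward the north-west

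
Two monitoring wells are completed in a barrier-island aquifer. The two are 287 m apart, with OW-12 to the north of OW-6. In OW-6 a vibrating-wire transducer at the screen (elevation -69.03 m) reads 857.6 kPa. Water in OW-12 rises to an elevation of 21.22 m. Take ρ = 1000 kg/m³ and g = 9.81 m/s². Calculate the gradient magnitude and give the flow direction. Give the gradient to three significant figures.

i ≈ 0.00986; groundwater flows toward the south

Pressure head at OW-6: ψ = P/(ρg) = 857.6×1000 / (1000 × 9.81) = 87.42 m.
Total head at OW-6: h = z + ψ = -69.03 + 87.42 = 18.39 m.
Total head at OW-12: h = 21.22 m (water level in the piezometer is the total head).
Head difference: h(OW-6) − h(OW-12) = 18.39 − 21.22 = -2.83 m.
Hydraulic gradient: i = |Δh| / L = 2.83 / 287 = 0.00986.
Flow is from higher to lower head: from OW-12 toward OW-6, i.e. toward the south.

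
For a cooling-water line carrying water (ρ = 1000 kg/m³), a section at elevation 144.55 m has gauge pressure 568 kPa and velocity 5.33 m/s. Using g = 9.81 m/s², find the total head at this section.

h ≈ 203.90 m

Pressure head ψ = P/(ρg) = 568×1000 / (1000 × 9.81) = 57.90 m.
Velocity head = v²/(2g) = 5.33² / (2 × 9.81) = 1.448 m.
h = z + ψ + v²/(2g) = 144.55 + 57.90 + 1.448 = 203.90 m.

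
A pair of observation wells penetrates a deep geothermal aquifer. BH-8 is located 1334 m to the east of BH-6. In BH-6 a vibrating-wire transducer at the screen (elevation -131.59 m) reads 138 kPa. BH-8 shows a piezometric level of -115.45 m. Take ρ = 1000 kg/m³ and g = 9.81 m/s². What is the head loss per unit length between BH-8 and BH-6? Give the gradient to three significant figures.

i ≈ 0.00155 m/m

Pressure head at BH-6: ψ = P/(ρg) = 138×1000 / (1000 × 9.81) = 14.07 m.
Total head at BH-6: h = z + ψ = -131.59 + 14.07 = -117.52 m.
Total head at BH-8: h = -115.45 m (water level in the piezometer is the total head).
Head difference: h(BH-6) − h(BH-8) = -117.52 − (-115.45) = -2.07 m.
Hydraulic gradient: i = |Δh| / L = 2.07 / 1334 = 0.00155.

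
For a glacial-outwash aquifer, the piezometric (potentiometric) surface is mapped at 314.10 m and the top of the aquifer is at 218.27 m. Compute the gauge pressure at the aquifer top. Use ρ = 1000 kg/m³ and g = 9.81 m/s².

Pressure head at the aquifer top: ψ = h − z = 314.10 − 218.27 = 95.83 m.
P = ρgψ = 1000 × 9.81 × 95.83 = 940092 Pa ≈ 940 kPa.

P ≈ 940 kPa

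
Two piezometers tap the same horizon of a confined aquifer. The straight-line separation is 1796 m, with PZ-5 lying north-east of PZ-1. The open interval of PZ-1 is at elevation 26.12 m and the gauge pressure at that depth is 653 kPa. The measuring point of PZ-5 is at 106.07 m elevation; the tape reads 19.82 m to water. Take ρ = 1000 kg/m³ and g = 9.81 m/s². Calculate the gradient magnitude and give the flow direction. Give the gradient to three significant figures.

Pressure head at PZ-1: ψ = P/(ρg) = 653×1000 / (1000 × 9.81) = 66.56 m.
Total head at PZ-1: h = z + ψ = 26.12 + 66.56 = 92.68 m.
Total head at PZ-5: h = 106.07 − 19.82 = 86.25 m.
Head difference: h(PZ-1) − h(PZ-5) = 92.68 − 86.25 = 6.43 m.
Hydraulic gradient: i = |Δh| / L = 6.43 / 1796 = 0.00358.
Flow is from higher to lower head: from PZ-1 toward PZ-5, i.e. toward the north-east.

i ≈ 0.00358; groundwater flows toward the north-east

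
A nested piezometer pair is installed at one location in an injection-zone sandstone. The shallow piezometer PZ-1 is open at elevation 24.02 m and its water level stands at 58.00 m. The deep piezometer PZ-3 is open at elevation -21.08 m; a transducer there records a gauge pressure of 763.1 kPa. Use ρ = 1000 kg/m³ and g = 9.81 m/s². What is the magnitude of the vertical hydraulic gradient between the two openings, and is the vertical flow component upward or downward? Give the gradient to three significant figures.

|i_v| ≈ 0.0286; vertical flow is downward

Total head at PZ-1: h = 58.00 m (water level in the standpipe).
Pressure head at PZ-3: ψ = P/(ρg) = 763.1×1000 / (1000 × 9.81) = 77.79 m.
Total head at PZ-3: h = z + ψ = -21.08 + 77.79 = 56.71 m.
Δh = h(PZ-1) − h(PZ-3) = 58.00 − 56.71 = 1.29 m.
Vertical separation Δz = 24.02 − (-21.08) = 45.10 m.
|i_v| = |Δh| / Δz = 1.29 / 45.10 = 0.0286.
Head is higher in the shallow piezometer, so vertical flow is downward (recharge condition).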